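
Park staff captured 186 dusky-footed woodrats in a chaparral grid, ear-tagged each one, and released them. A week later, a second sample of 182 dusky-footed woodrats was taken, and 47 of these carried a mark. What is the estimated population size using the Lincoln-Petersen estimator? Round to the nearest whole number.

Lincoln-Petersen assumes M/N = R/C, so N = M·C / R.
N = (186 × 182) / 47 = 33852 / 47 ≈ 720.3 → 720

N ≈ 720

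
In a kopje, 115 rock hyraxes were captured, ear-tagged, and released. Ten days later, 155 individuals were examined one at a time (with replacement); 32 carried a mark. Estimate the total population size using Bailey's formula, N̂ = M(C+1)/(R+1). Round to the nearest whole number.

N ≈ 544

N̂ = 115·(155+1)/(32+1) = 115·156/33 = 17940/33 ≈ 543.6 → 544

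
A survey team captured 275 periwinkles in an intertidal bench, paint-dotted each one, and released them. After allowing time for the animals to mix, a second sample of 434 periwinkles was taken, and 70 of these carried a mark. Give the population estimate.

N = (275 × 434) / 70 = 119350 / 70 = 1705

N = 1705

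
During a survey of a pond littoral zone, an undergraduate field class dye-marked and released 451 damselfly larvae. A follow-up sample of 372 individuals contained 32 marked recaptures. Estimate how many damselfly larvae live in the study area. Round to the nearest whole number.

If marked individuals mix randomly, R/C ≈ M/N, giving N ≈ M·C/R.
N = (451 × 372) / 32 = 167772 / 32 ≈ 5242.9 → 5243

N ≈ 5243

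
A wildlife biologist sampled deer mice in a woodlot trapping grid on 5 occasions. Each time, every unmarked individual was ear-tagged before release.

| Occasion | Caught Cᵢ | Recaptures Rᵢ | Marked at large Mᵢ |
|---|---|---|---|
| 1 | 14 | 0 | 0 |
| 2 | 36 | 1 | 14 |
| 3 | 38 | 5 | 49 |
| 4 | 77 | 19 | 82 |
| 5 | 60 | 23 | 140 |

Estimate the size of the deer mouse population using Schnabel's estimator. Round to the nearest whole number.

N ≈ 356

Σ MᵢCᵢ = 0·14 + 14·36 + 49·38 + 82·77 + 140·60 = 0 + 504 + 1862 + 6314 + 8400 = 17080
Σ Rᵢ = 0 + 1 + 5 + 19 + 23 = 48
N̂ = 17080 / 48 ≈ 355.8 → 356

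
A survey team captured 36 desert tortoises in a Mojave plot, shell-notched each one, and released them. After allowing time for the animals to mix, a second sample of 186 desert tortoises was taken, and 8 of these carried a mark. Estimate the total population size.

N = 837

If marked individuals mix randomly, R/C ≈ M/N, giving N ≈ M·C/R.
N = (36 × 186) / 8 = 6696 / 8 = 837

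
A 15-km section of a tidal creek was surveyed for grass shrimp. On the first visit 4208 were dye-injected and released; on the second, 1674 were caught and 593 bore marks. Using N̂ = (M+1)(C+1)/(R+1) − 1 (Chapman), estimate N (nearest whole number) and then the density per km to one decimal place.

density ≈ 791.2 grass shrimp per km

N̂ = 4209·1675/594 − 1 = 7050075/594 − 1 ≈ 11867.8 → 11868
Density = N̂ / area = 11868 / 15 ≈ 791.20 → 791.2 per km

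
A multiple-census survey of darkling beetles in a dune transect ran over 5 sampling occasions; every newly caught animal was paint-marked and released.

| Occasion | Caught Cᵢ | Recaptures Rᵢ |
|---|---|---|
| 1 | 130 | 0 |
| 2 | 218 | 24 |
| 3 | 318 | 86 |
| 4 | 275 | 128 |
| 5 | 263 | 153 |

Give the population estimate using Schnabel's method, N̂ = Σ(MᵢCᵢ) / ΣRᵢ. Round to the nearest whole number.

Marked at large before each occasion: Mᵢ = Σⱼ<ᵢ (Cⱼ − Rⱼ) → M1=0, M2=130, M3=324, M4=556, M5=703
Σ MᵢCᵢ = 0·130 + 130·218 + 324·318 + 556·275 + 703·263 = 0 + 28340 + 103032 + 152900 + 184889 = 469161
Σ Rᵢ = 0 + 24 + 86 + 128 + 153 = 391
N̂ = 469161 / 391 ≈ 1199.9 → 1200

N ≈ 1200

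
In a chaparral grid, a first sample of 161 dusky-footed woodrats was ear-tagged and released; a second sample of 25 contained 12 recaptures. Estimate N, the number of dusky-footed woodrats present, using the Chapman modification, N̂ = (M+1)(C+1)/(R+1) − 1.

N = 323

N̂ = (161+1)(25+1)/(12+1) − 1 = 162·26/13 − 1
= 4212/13 − 1 = 324 − 1 = 323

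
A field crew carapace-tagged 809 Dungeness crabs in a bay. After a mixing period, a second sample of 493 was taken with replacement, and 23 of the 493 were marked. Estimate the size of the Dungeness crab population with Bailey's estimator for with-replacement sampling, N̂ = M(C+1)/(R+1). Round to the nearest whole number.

N̂ = 809·(493+1)/(23+1) = 809·494/24 = 399646/24 ≈ 16651.9 → 16652

N ≈ 16,652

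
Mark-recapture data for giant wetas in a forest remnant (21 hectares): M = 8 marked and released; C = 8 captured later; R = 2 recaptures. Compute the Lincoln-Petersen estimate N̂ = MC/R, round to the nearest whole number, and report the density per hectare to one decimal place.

density ≈ 1.5 giant wetas per hectare

N̂ = 8·8/2 = 64/2 = 32
Density = N̂ / area = 32 / 21 ≈ 1.52 → 1.5 per hectare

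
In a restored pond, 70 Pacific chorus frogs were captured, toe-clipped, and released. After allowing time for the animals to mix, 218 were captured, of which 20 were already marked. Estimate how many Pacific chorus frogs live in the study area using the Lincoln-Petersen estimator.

N = 763

N = (70 × 218) / 20 = 15260 / 20 = 763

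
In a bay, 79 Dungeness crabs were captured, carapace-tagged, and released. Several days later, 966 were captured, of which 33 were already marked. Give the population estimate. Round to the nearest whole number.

N ≈ 2313

N = (79 × 966) / 33 = 76314 / 33 ≈ 2312.5 → 2313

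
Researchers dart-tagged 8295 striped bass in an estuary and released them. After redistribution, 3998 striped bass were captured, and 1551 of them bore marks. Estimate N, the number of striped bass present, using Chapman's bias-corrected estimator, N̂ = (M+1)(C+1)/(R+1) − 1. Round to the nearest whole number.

N̂ = (8295+1)(3998+1)/(1551+1) − 1 = 8296·3999/1552 − 1
= 33175704/1552 − 1 ≈ 21376.1 − 1 ≈ 21375.1 → 21375

N ≈ 21,375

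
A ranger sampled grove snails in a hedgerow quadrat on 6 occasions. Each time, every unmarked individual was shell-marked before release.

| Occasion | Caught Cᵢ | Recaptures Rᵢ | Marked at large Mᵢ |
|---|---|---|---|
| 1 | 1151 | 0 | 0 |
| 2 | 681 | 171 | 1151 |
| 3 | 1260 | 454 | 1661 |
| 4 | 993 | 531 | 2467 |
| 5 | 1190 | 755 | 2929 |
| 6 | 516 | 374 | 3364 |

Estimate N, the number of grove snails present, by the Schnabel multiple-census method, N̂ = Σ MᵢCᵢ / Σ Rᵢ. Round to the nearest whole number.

Σ MᵢCᵢ = 0·1151 + 1151·681 + 1661·1260 + 2467·993 + 2929·1190 + 3364·516 = 0 + 783831 + 2092860 + 2449731 + 3485510 + 1735824 = 10547756
Σ Rᵢ = 0 + 171 + 454 + 531 + 755 + 374 = 2285
N̂ = 10547756 / 2285 ≈ 4616.1 → 4616

N ≈ 4616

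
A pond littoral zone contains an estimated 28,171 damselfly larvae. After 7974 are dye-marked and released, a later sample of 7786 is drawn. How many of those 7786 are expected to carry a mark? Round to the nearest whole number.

Expected recaptures E[R] = M·C / N.
E[R] = 7974 × 7786 / 28171 = 62085564 / 28171 ≈ 2203.9 → 2204

expected recaptures ≈ 2204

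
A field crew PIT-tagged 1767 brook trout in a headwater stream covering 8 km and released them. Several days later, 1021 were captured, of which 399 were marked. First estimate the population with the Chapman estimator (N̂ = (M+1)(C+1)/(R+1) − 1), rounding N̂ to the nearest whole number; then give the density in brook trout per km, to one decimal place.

density ≈ 564.5 brook trout per km

N̂ = 1768·1022/400 − 1 = 1806896/400 − 1 ≈ 4516.2 → 4516
Density = N̂ / area = 4516 / 8 ≈ 564.50 → 564.5 per km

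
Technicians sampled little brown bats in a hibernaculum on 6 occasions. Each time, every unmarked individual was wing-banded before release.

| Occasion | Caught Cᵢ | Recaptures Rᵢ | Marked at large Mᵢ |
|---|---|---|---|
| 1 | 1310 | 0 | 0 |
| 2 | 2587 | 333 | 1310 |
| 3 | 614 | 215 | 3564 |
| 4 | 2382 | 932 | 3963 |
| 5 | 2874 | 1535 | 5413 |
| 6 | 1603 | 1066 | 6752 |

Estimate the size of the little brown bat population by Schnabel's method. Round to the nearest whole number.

N ≈ 10,144

Σ MᵢCᵢ = 0·1310 + 1310·2587 + 3564·614 + 3963·2382 + 5413·2874 + 6752·1603 = 0 + 3388970 + 2188296 + 9439866 + 15556962 + 10823456 = 41397550
Σ Rᵢ = 0 + 333 + 215 + 932 + 1535 + 1066 = 4081
N̂ = 41397550 / 4081 ≈ 10144.0 → 10144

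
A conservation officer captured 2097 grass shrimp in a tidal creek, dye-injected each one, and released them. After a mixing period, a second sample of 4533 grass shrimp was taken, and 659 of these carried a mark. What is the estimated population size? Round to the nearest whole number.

The marked fraction in the recapture sample should equal the marked fraction in the population: 659/4533 = 2097/N.
N = (2097 × 4533) / 659 = 9505701 / 659 ≈ 14424.4 → 14424

N ≈ 14,424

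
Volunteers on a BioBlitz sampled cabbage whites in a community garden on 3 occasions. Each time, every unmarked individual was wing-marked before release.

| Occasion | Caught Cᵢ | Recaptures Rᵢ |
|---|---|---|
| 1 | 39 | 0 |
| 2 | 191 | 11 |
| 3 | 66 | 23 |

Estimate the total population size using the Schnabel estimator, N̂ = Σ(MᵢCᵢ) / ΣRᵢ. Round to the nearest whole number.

Marked at large before each occasion: Mᵢ = Σⱼ<ᵢ (Cⱼ − Rⱼ) → M1=0, M2=39, M3=219
Σ MᵢCᵢ = 0·39 + 39·191 + 219·66 = 0 + 7449 + 14454 = 21903
Σ Rᵢ = 0 + 11 + 23 = 34
N̂ = 21903 / 34 ≈ 644.2 → 644

N ≈ 644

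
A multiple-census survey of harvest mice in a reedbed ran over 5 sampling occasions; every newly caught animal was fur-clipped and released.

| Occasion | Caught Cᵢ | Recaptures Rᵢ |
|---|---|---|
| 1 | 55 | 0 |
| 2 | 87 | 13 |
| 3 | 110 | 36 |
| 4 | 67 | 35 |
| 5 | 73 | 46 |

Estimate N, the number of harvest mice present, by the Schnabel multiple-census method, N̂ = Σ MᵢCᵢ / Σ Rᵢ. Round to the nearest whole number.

N ≈ 383

Marked at large before each occasion: Mᵢ = Σⱼ<ᵢ (Cⱼ − Rⱼ) → M1=0, M2=55, M3=129, M4=203, M5=235
Σ MᵢCᵢ = 0·55 + 55·87 + 129·110 + 203·67 + 235·73 = 0 + 4785 + 14190 + 13601 + 17155 = 49731
Σ Rᵢ = 0 + 13 + 36 + 35 + 46 = 130
N̂ = 49731 / 130 ≈ 382.5 → 383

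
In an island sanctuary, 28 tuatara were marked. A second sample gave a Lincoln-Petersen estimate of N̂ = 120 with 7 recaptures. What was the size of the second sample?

C = 30

From N = M·C/R: C = N·R / M = 120·7 / 28 = 840 / 28 = 30.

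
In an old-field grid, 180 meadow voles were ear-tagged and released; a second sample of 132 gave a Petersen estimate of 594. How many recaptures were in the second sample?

R = 40

From N = M·C/R: R = M·C / N = 180·132 / 594 = 23760 / 594 = 40.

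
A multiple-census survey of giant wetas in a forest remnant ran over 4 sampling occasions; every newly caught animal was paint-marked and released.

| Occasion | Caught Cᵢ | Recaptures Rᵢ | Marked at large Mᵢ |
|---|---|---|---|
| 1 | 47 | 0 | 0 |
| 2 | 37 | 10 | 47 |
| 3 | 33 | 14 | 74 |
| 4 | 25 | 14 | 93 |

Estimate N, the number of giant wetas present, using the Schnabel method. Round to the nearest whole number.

Σ MᵢCᵢ = 0·47 + 47·37 + 74·33 + 93·25 = 0 + 1739 + 2442 + 2325 = 6506
Σ Rᵢ = 0 + 10 + 14 + 14 = 38
N̂ = 6506 / 38 ≈ 171.2 → 171

N ≈ 171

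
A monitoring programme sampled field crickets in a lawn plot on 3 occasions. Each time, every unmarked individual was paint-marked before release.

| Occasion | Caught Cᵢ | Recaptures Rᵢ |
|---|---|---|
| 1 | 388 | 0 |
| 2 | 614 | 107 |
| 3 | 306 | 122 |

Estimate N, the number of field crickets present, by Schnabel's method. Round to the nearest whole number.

Marked at large before each occasion: Mᵢ = Σⱼ<ᵢ (Cⱼ − Rⱼ) → M1=0, M2=388, M3=895
Σ MᵢCᵢ = 0·388 + 388·614 + 895·306 = 0 + 238232 + 273870 = 512102
Σ Rᵢ = 0 + 107 + 122 = 229
N̂ = 512102 / 229 ≈ 2236.3 → 2236

N ≈ 2236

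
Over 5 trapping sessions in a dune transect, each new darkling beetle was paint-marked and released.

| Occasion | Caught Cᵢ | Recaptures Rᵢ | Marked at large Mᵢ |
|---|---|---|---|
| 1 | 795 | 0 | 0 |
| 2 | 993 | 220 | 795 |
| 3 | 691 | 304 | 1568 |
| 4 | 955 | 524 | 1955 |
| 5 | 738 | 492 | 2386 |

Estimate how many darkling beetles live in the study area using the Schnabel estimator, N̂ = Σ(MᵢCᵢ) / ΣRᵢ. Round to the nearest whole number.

N ≈ 3572

Σ MᵢCᵢ = 0·795 + 795·993 + 1568·691 + 1955·955 + 2386·738 = 0 + 789435 + 1083488 + 1867025 + 1760868 = 5500816
Σ Rᵢ = 0 + 220 + 304 + 524 + 492 = 1540
N̂ = 5500816 / 1540 ≈ 3572.0 → 3572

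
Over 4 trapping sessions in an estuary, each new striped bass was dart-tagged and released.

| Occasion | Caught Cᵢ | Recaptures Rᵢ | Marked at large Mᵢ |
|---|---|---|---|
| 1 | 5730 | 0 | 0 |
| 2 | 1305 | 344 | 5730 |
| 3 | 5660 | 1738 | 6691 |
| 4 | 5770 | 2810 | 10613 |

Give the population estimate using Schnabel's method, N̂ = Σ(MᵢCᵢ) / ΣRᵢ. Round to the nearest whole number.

N ≈ 21,788

Σ MᵢCᵢ = 0·5730 + 5730·1305 + 6691·5660 + 10613·5770 = 0 + 7477650 + 37871060 + 61237010 = 106585720
Σ Rᵢ = 0 + 344 + 1738 + 2810 = 4892
N̂ = 106585720 / 4892 ≈ 21787.8 → 21788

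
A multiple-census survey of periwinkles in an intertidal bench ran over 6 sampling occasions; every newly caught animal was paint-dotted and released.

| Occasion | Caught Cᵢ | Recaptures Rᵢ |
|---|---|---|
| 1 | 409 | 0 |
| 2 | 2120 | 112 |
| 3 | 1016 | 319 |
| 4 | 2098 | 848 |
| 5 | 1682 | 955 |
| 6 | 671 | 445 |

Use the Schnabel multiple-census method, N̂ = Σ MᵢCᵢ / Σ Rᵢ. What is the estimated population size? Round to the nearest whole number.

N ≈ 7694

Marked at large before each occasion: Mᵢ = Σⱼ<ᵢ (Cⱼ − Rⱼ) → M1=0, M2=409, M3=2417, M4=3114, M5=4364, M6=5091
Σ MᵢCᵢ = 0·409 + 409·2120 + 2417·1016 + 3114·2098 + 4364·1682 + 5091·671 = 0 + 867080 + 2455672 + 6533172 + 7340248 + 3416061 = 20612233
Σ Rᵢ = 0 + 112 + 319 + 848 + 955 + 445 = 2679
N̂ = 20612233 / 2679 ≈ 7694.0 → 7694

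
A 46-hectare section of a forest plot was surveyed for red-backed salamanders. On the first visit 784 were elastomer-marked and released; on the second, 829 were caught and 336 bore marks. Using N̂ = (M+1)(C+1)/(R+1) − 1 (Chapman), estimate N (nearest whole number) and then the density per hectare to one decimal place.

N̂ = 785·830/337 − 1 = 651550/337 − 1 ≈ 1932.4 → 1932
Density = N̂ / area = 1932 / 46 = 42.0 per hectare

density ≈ 42.0 red-backed salamanders per hectare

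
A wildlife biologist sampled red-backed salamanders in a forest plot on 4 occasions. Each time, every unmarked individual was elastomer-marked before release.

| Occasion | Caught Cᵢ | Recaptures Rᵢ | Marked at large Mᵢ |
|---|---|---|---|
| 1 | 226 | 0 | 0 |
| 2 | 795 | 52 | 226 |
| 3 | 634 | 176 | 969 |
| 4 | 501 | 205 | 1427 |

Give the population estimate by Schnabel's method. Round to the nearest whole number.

N ≈ 3485

Σ MᵢCᵢ = 0·226 + 226·795 + 969·634 + 1427·501 = 0 + 179670 + 614346 + 714927 = 1508943
Σ Rᵢ = 0 + 52 + 176 + 205 = 433
N̂ = 1508943 / 433 ≈ 3484.9 → 3485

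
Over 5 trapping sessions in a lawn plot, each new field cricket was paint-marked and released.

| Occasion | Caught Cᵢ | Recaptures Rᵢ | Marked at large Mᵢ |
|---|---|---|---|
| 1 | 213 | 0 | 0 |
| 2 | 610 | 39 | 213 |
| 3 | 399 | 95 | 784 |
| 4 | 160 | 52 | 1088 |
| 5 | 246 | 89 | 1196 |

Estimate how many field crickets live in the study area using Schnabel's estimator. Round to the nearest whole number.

Σ MᵢCᵢ = 0·213 + 213·610 + 784·399 + 1088·160 + 1196·246 = 0 + 129930 + 312816 + 174080 + 294216 = 911042
Σ Rᵢ = 0 + 39 + 95 + 52 + 89 = 275
N̂ = 911042 / 275 ≈ 3312.9 → 3313

N ≈ 3313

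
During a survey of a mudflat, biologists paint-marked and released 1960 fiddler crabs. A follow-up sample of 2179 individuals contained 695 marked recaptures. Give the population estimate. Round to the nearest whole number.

N ≈ 6145

If marked individuals mix randomly, R/C ≈ M/N, giving N ≈ M·C/R.
N = (1960 × 2179) / 695 = 4270840 / 695 ≈ 6145.1 → 6145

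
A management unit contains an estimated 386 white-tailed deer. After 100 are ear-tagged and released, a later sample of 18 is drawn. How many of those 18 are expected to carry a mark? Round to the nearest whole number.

Expected recaptures E[R] = M·C / N.
E[R] = 100 × 18 / 386 = 1800 / 386 ≈ 4.7 → 5

expected recaptures ≈ 5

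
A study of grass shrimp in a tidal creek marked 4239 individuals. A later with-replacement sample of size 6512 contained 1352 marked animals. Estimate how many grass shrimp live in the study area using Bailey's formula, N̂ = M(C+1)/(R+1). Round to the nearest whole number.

N̂ = 4239·(6512+1)/(1352+1) = 4239·6513/1353 = 27608607/1353 ≈ 20405.47 → 20405

N ≈ 20,405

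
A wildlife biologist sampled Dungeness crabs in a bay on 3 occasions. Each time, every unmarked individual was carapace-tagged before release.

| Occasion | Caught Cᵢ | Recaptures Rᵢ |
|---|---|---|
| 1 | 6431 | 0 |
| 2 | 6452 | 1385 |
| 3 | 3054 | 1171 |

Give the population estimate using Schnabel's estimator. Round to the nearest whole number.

N ≈ 29,972

Marked at large before each occasion: Mᵢ = Σⱼ<ᵢ (Cⱼ − Rⱼ) → M1=0, M2=6431, M3=11498
Σ MᵢCᵢ = 0·6431 + 6431·6452 + 11498·3054 = 0 + 41492812 + 35114892 = 76607704
Σ Rᵢ = 0 + 1385 + 1171 = 2556
N̂ = 76607704 / 2556 ≈ 29971.7 → 29972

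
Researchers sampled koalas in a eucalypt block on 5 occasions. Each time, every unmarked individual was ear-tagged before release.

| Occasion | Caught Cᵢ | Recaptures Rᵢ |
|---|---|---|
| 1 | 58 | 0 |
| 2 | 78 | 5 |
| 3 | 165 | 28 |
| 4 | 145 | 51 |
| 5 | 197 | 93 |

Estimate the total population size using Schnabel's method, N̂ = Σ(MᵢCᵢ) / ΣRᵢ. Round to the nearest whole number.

Marked at large before each occasion: Mᵢ = Σⱼ<ᵢ (Cⱼ − Rⱼ) → M1=0, M2=58, M3=131, M4=268, M5=362
Σ MᵢCᵢ = 0·58 + 58·78 + 131·165 + 268·145 + 362·197 = 0 + 4524 + 21615 + 38860 + 71314 = 136313
Σ Rᵢ = 0 + 5 + 28 + 51 + 93 = 177
N̂ = 136313 / 177 ≈ 770.1 → 770

N ≈ 770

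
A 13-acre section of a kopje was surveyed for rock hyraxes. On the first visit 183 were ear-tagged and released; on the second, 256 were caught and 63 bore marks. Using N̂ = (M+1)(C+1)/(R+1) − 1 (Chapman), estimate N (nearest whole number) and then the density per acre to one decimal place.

density ≈ 56.8 rock hyraxes per acre

N̂ = 184·257/64 − 1 = 47288/64 − 1 ≈ 737.9 → 738
Density = N̂ / area = 738 / 13 ≈ 56.77 → 56.8 per acre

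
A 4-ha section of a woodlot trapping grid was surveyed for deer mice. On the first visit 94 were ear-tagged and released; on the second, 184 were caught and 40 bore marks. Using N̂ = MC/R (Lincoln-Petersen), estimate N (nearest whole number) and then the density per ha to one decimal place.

N̂ = 94·184/40 = 17296/40 ≈ 432.4 → 432
Density = N̂ / area = 432 / 4 = 108.0 per ha

density ≈ 108.0 deer mice per ha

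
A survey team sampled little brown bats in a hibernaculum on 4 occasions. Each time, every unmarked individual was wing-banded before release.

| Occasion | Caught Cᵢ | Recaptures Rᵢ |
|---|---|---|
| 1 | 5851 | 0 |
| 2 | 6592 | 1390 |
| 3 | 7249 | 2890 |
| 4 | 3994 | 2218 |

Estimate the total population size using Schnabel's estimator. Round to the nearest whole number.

N ≈ 27,739

Marked at large before each occasion: Mᵢ = Σⱼ<ᵢ (Cⱼ − Rⱼ) → M1=0, M2=5851, M3=11053, M4=15412
Σ MᵢCᵢ = 0·5851 + 5851·6592 + 11053·7249 + 15412·3994 = 0 + 38569792 + 80123197 + 61555528 = 180248517
Σ Rᵢ = 0 + 1390 + 2890 + 2218 = 6498
N̂ = 180248517 / 6498 ≈ 27739.1 → 27739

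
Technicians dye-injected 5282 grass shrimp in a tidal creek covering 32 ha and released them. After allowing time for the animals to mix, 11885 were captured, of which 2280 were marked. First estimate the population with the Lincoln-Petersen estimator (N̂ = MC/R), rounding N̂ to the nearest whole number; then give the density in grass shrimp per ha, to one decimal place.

density ≈ 860.4 grass shrimp per ha

N̂ = 5282·11885/2280 = 62776570/2280 ≈ 27533.6 → 27534
Density = N̂ / area = 27534 / 32 ≈ 860.44 → 860.4 per ha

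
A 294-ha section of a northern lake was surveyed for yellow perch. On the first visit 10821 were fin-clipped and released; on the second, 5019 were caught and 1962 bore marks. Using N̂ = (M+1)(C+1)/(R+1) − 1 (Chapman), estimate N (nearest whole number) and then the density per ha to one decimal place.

density ≈ 94.1 yellow perch per ha

N̂ = 10822·5020/1963 − 1 = 54326440/1963 − 1 ≈ 27674.2 → 27674
Density = N̂ / area = 27674 / 294 ≈ 94.13 → 94.1 per ha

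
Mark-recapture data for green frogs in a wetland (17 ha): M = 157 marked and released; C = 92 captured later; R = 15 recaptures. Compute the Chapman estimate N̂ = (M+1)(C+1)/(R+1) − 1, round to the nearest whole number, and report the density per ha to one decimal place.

density ≈ 53.9 green frogs per ha

N̂ = 158·93/16 − 1 = 14694/16 − 1 ≈ 917.4 → 917
Density = N̂ / area = 917 / 17 ≈ 53.94 → 53.9 per ha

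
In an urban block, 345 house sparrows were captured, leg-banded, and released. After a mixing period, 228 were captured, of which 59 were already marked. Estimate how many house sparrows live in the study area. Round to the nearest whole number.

N ≈ 1333

Lincoln-Petersen assumes M/N = R/C, so N = M·C / R.
N = (345 × 228) / 59 = 78660 / 59 ≈ 1333.2 → 1333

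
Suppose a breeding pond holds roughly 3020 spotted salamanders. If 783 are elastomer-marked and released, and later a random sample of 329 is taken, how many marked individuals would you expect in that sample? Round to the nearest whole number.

Expected recaptures E[R] = M·C / N.
E[R] = 783 × 329 / 3020 = 257607 / 3020 ≈ 85.3 → 85

expected recaptures ≈ 85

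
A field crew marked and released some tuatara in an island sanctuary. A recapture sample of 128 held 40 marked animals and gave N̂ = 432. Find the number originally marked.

From N = M·C/R: M = N·R / C = 432·40 / 128 = 17280 / 128 = 135.

M = 135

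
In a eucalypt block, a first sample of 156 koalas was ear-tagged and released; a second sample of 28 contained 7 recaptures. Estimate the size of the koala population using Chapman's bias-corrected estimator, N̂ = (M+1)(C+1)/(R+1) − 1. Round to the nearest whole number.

N ≈ 568

N̂ = (156+1)(28+1)/(7+1) − 1 = 157·29/8 − 1
= 4553/8 − 1 ≈ 569.1 − 1 ≈ 568.1 → 568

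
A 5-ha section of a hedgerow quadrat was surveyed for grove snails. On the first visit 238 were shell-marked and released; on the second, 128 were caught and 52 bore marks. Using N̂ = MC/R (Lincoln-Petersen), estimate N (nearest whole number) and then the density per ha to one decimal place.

density ≈ 117.2 grove snails per ha

N̂ = 238·128/52 = 30464/52 ≈ 585.8 → 586
Density = N̂ / area = 586 / 5 ≈ 117.20 → 117.2 per ha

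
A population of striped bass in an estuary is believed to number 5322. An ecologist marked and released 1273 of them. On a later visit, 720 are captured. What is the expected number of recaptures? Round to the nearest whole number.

The marked fraction of the population is 1273/5322, so in a sample of 720 expect C·(M/N) marked.
E[R] = 1273 × 720 / 5322 = 916560 / 5322 ≈ 172.2 → 172

expected recaptures ≈ 172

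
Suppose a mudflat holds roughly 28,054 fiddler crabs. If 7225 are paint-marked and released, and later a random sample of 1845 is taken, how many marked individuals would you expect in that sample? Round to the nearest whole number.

The marked fraction of the population is 7225/28054, so in a sample of 1845 expect C·(M/N) marked.
E[R] = 7225 × 1845 / 28054 = 13330125 / 28054 ≈ 475.2 → 475

expected recaptures ≈ 475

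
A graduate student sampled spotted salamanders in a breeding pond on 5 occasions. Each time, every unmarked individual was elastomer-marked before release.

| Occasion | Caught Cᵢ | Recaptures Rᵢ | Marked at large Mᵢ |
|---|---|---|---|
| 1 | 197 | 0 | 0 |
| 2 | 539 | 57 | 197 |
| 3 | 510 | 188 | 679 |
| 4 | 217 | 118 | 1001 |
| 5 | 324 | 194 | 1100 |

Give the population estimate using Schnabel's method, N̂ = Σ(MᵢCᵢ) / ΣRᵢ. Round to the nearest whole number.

N ≈ 1842

Σ MᵢCᵢ = 0·197 + 197·539 + 679·510 + 1001·217 + 1100·324 = 0 + 106183 + 346290 + 217217 + 356400 = 1026090
Σ Rᵢ = 0 + 57 + 188 + 118 + 194 = 557
N̂ = 1026090 / 557 ≈ 1842.2 → 1842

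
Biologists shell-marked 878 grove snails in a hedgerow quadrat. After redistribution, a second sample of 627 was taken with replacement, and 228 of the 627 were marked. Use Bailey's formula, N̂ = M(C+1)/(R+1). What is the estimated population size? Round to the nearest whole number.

N̂ = 878·(627+1)/(228+1) = 878·628/229 = 551384/229 ≈ 2407.8 → 2408

N ≈ 2408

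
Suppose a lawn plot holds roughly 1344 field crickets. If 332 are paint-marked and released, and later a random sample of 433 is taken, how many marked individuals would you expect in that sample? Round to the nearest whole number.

Expected recaptures E[R] = M·C / N.
E[R] = 332 × 433 / 1344 = 143756 / 1344 ≈ 107.0 → 107

expected recaptures ≈ 107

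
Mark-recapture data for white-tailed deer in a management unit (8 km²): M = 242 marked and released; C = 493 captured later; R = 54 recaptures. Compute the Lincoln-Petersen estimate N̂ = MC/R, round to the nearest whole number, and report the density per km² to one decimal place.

N̂ = 242·493/54 = 119306/54 ≈ 2209.4 → 2209
Density = N̂ / area = 2209 / 8 ≈ 276.12 → 276.1 per km²

density ≈ 276.1 white-tailed deer per km²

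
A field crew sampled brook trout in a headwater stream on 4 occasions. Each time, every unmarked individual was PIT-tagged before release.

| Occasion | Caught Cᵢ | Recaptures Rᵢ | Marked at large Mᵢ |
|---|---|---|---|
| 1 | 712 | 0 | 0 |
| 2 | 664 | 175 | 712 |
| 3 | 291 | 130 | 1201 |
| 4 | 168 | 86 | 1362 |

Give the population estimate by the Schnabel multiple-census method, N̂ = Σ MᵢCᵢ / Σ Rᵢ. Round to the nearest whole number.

N ≈ 2688

Σ MᵢCᵢ = 0·712 + 712·664 + 1201·291 + 1362·168 = 0 + 472768 + 349491 + 228816 = 1051075
Σ Rᵢ = 0 + 175 + 130 + 86 = 391
N̂ = 1051075 / 391 ≈ 2688.2 → 2688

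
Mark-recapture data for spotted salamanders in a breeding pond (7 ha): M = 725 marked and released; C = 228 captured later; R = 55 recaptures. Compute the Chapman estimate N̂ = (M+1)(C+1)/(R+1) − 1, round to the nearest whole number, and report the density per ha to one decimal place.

N̂ = 726·229/56 − 1 = 166254/56 − 1 ≈ 2967.8 → 2968
Density = N̂ / area = 2968 / 7 = 424.0 per ha

density ≈ 424.0 spotted salamanders per ha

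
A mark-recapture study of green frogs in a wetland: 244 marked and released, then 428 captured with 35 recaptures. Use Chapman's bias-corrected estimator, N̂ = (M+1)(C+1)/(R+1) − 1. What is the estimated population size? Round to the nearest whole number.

N̂ = (244+1)(428+1)/(35+1) − 1 = 245·429/36 − 1
= 105105/36 − 1 ≈ 2919.6 − 1 ≈ 2918.6 → 2919

N ≈ 2919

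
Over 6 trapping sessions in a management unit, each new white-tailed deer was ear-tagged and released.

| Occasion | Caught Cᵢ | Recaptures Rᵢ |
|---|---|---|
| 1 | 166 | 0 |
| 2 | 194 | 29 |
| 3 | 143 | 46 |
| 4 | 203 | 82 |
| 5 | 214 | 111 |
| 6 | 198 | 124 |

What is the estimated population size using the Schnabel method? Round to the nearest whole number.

N ≈ 1054

Marked at large before each occasion: Mᵢ = Σⱼ<ᵢ (Cⱼ − Rⱼ) → M1=0, M2=166, M3=331, M4=428, M5=549, M6=652
Σ MᵢCᵢ = 0·166 + 166·194 + 331·143 + 428·203 + 549·214 + 652·198 = 0 + 32204 + 47333 + 86884 + 117486 + 129096 = 413003
Σ Rᵢ = 0 + 29 + 46 + 82 + 111 + 124 = 392
N̂ = 413003 / 392 ≈ 1053.6 → 1054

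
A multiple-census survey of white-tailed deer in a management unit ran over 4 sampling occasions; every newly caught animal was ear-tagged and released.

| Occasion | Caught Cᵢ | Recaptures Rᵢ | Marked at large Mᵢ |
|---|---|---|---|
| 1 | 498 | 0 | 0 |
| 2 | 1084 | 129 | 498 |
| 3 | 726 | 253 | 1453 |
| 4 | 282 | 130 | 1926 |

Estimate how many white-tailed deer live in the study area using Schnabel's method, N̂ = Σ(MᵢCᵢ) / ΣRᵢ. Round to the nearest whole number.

Σ MᵢCᵢ = 0·498 + 498·1084 + 1453·726 + 1926·282 = 0 + 539832 + 1054878 + 543132 = 2137842
Σ Rᵢ = 0 + 129 + 253 + 130 = 512
N̂ = 2137842 / 512 ≈ 4175.47 → 4175

N ≈ 4175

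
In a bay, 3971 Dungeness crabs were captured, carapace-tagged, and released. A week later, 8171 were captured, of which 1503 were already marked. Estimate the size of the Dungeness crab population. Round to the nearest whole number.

N ≈ 21,588

Lincoln-Petersen assumes M/N = R/C, so N = M·C / R.
N = (3971 × 8171) / 1503 = 32447041 / 1503 ≈ 21588.2 → 21588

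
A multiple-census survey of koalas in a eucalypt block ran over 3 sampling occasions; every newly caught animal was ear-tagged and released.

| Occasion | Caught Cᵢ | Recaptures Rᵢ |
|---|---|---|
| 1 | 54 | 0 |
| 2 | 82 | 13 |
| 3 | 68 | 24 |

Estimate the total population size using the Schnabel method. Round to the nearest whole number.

N ≈ 346

Marked at large before each occasion: Mᵢ = Σⱼ<ᵢ (Cⱼ − Rⱼ) → M1=0, M2=54, M3=123
Σ MᵢCᵢ = 0·54 + 54·82 + 123·68 = 0 + 4428 + 8364 = 12792
Σ Rᵢ = 0 + 13 + 24 = 37
N̂ = 12792 / 37 ≈ 345.7 → 346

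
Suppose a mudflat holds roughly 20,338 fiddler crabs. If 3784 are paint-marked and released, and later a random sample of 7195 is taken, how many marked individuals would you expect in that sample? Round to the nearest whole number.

The marked fraction of the population is 3784/20338, so in a sample of 7195 expect C·(M/N) marked.
E[R] = 3784 × 7195 / 20338 = 27225880 / 20338 ≈ 1338.7 → 1339

expected recaptures ≈ 1339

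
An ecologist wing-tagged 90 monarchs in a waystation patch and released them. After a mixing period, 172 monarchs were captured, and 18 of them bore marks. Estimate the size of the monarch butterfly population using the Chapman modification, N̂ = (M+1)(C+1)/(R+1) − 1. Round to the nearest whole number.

N ≈ 828

N̂ = (90+1)(172+1)/(18+1) − 1 = 91·173/19 − 1
= 15743/19 − 1 ≈ 828.6 − 1 ≈ 827.6 → 828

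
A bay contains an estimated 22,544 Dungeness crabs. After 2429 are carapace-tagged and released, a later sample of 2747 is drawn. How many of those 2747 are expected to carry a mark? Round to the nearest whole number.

Expected recaptures E[R] = M·C / N.
E[R] = 2429 × 2747 / 22544 = 6672463 / 22544 ≈ 296.0 → 296

expected recaptures ≈ 296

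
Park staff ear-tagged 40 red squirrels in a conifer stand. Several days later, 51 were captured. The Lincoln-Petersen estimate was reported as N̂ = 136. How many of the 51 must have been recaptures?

From N = M·C/R: R = M·C / N = 40·51 / 136 = 2040 / 136 = 15.

R = 15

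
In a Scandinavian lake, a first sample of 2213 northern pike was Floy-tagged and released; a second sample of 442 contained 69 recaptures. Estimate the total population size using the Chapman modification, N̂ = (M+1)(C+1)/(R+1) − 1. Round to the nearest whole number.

N ≈ 14,010

N̂ = (2213+1)(442+1)/(69+1) − 1 = 2214·443/70 − 1
= 980802/70 − 1 ≈ 14011.46 − 1 ≈ 14010.46 → 14010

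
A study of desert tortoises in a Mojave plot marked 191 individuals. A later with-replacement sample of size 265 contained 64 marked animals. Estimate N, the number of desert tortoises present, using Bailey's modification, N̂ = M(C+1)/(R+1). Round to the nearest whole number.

N̂ = 191·(265+1)/(64+1) = 191·266/65 = 50806/65 ≈ 781.6 → 782

N ≈ 782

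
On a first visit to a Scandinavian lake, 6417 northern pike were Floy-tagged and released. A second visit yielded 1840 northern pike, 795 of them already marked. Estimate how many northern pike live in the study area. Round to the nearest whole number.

N ≈ 14,852

If marked individuals mix randomly, R/C ≈ M/N, giving N ≈ M·C/R.
N = (6417 × 1840) / 795 = 11807280 / 795 ≈ 14851.9 → 14852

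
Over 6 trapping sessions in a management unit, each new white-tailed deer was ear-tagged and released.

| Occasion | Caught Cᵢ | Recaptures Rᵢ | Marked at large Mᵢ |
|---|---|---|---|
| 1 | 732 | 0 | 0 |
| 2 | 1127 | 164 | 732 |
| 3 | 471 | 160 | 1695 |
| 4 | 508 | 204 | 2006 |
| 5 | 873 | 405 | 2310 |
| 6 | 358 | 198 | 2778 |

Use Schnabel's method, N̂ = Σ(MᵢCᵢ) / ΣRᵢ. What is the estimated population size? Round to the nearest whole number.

N ≈ 4999

Σ MᵢCᵢ = 0·732 + 732·1127 + 1695·471 + 2006·508 + 2310·873 + 2778·358 = 0 + 824964 + 798345 + 1019048 + 2016630 + 994524 = 5653511
Σ Rᵢ = 0 + 164 + 160 + 204 + 405 + 198 = 1131
N̂ = 5653511 / 1131 ≈ 4998.7 → 4999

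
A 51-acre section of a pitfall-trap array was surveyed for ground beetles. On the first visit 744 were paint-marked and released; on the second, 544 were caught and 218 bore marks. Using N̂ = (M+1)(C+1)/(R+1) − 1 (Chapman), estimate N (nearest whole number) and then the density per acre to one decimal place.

N̂ = 745·545/219 − 1 = 406025/219 − 1 ≈ 1853.0 → 1853
Density = N̂ / area = 1853 / 51 ≈ 36.33 → 36.3 per acre

density ≈ 36.3 ground beetles per acre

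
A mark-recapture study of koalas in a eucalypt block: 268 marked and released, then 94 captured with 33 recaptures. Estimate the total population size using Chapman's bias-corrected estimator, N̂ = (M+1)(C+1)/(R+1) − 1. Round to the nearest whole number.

N̂ = (268+1)(94+1)/(33+1) − 1 = 269·95/34 − 1
= 25555/34 − 1 ≈ 751.6 − 1 ≈ 750.6 → 751

N ≈ 751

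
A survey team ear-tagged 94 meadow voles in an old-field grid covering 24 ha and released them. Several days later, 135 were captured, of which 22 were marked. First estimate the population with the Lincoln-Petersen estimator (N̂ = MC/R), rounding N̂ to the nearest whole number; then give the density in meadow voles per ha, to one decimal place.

N̂ = 94·135/22 = 12690/22 ≈ 576.8 → 577
Density = N̂ / area = 577 / 24 ≈ 24.04 → 24.0 per ha

density ≈ 24.0 meadow voles per ha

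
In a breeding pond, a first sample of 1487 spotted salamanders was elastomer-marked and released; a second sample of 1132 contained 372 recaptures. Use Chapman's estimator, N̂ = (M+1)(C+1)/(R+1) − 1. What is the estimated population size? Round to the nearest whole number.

N̂ = (1487+1)(1132+1)/(372+1) − 1 = 1488·1133/373 − 1
= 1685904/373 − 1 ≈ 4519.8 − 1 ≈ 4518.8 → 4519

N ≈ 4519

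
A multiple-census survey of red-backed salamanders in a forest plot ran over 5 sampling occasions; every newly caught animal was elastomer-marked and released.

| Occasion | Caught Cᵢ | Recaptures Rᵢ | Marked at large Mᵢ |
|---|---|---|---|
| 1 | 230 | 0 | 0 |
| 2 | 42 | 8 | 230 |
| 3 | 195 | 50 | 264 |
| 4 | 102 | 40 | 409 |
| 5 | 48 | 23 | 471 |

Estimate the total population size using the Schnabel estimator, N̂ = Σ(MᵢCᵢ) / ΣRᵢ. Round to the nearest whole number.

N ≈ 1037

Σ MᵢCᵢ = 0·230 + 230·42 + 264·195 + 409·102 + 471·48 = 0 + 9660 + 51480 + 41718 + 22608 = 125466
Σ Rᵢ = 0 + 8 + 50 + 40 + 23 = 121
N̂ = 125466 / 121 ≈ 1036.9 → 1037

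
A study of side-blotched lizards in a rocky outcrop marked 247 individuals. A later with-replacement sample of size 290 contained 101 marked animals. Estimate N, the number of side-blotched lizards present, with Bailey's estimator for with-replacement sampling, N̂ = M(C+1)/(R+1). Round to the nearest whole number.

N ≈ 705

N̂ = 247·(290+1)/(101+1) = 247·291/102 = 71877/102 ≈ 704.7 → 705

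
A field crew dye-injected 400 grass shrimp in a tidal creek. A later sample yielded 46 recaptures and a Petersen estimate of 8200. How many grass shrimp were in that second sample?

C = 943

From N = M·C/R: C = N·R / M = 8200·46 / 400 = 377200 / 400 = 943.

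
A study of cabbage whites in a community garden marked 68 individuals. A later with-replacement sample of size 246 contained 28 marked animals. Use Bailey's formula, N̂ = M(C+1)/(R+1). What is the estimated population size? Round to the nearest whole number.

N ≈ 579

N̂ = 68·(246+1)/(28+1) = 68·247/29 = 16796/29 ≈ 579.2 → 579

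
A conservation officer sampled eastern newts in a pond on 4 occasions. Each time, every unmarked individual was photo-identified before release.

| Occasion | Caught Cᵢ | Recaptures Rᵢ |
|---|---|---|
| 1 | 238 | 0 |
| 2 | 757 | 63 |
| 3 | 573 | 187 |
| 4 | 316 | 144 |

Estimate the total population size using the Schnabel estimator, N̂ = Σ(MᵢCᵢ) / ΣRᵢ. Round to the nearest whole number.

N ≈ 2870

Marked at large before each occasion: Mᵢ = Σⱼ<ᵢ (Cⱼ − Rⱼ) → M1=0, M2=238, M3=932, M4=1318
Σ MᵢCᵢ = 0·238 + 238·757 + 932·573 + 1318·316 = 0 + 180166 + 534036 + 416488 = 1130690
Σ Rᵢ = 0 + 63 + 187 + 144 = 394
N̂ = 1130690 / 394 ≈ 2869.8 → 2870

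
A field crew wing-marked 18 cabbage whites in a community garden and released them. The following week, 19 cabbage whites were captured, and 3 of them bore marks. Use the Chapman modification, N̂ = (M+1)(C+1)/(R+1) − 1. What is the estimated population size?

N̂ = (18+1)(19+1)/(3+1) − 1 = 19·20/4 − 1
= 380/4 − 1 = 95 − 1 = 94

N = 94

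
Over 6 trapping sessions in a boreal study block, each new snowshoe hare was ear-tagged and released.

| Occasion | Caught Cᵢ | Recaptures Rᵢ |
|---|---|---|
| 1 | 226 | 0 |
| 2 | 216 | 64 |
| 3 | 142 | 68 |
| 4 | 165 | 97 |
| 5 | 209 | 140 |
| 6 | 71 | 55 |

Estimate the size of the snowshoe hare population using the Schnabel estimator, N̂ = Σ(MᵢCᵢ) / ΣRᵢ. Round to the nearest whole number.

N ≈ 773

Marked at large before each occasion: Mᵢ = Σⱼ<ᵢ (Cⱼ − Rⱼ) → M1=0, M2=226, M3=378, M4=452, M5=520, M6=589
Σ MᵢCᵢ = 0·226 + 226·216 + 378·142 + 452·165 + 520·209 + 589·71 = 0 + 48816 + 53676 + 74580 + 108680 + 41819 = 327571
Σ Rᵢ = 0 + 64 + 68 + 97 + 140 + 55 = 424
N̂ = 327571 / 424 ≈ 772.6 → 773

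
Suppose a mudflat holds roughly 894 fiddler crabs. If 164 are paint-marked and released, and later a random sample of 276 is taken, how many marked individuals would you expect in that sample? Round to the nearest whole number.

expected recaptures ≈ 51

The marked fraction of the population is 164/894, so in a sample of 276 expect C·(M/N) marked.
E[R] = 164 × 276 / 894 = 45264 / 894 ≈ 50.6 → 51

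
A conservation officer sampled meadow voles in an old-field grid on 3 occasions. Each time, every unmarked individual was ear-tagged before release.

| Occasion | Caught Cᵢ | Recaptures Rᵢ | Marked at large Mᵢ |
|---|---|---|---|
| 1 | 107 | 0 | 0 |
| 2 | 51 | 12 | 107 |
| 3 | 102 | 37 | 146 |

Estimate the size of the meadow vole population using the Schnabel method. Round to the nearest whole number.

Σ MᵢCᵢ = 0·107 + 107·51 + 146·102 = 0 + 5457 + 14892 = 20349
Σ Rᵢ = 0 + 12 + 37 = 49
N̂ = 20349 / 49 ≈ 415.3 → 415

N ≈ 415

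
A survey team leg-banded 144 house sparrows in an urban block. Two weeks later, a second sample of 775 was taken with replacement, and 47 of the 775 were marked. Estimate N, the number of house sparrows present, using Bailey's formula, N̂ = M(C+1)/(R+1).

N = 2328

N̂ = 144·(775+1)/(47+1) = 144·776/48 = 111744/48 = 2328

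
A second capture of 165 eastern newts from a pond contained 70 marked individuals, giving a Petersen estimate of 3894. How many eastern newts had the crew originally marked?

M = 1652

From N = M·C/R: M = N·R / C = 3894·70 / 165 = 272580 / 165 = 1652.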